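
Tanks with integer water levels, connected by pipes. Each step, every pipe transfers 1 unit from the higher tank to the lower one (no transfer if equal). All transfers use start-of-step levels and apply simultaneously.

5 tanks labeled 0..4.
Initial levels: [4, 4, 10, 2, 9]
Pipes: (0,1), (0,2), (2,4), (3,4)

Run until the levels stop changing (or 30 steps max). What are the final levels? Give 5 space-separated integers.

Answer: 5 6 7 6 5

Derivation:
Step 1: flows [0=1,2->0,2->4,4->3] -> levels [5 4 8 3 9]
Step 2: flows [0->1,2->0,4->2,4->3] -> levels [5 5 8 4 7]
Step 3: flows [0=1,2->0,2->4,4->3] -> levels [6 5 6 5 7]
Step 4: flows [0->1,0=2,4->2,4->3] -> levels [5 6 7 6 5]
Step 5: flows [1->0,2->0,2->4,3->4] -> levels [7 5 5 5 7]
Step 6: flows [0->1,0->2,4->2,4->3] -> levels [5 6 7 6 5]
  -> period-2 cycle: step 6 state = step 4 state; never stabilizes
  -> state at step 30: (30-4) mod 2 = 0, same as step 4 -> [5 6 7 6 5]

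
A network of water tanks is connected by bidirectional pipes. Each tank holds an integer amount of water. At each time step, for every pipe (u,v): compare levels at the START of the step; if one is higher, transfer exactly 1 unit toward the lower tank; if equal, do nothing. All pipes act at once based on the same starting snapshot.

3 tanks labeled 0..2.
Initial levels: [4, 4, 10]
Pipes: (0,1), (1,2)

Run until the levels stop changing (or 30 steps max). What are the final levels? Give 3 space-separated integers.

Answer: 6 6 6

Derivation:
Step 1: flows [0=1,2->1] -> levels [4 5 9]
Step 2: flows [1->0,2->1] -> levels [5 5 8]
Step 3: flows [0=1,2->1] -> levels [5 6 7]
Step 4: flows [1->0,2->1] -> levels [6 6 6]
Step 5: flows [0=1,1=2] -> levels [6 6 6]
  -> stable (no change)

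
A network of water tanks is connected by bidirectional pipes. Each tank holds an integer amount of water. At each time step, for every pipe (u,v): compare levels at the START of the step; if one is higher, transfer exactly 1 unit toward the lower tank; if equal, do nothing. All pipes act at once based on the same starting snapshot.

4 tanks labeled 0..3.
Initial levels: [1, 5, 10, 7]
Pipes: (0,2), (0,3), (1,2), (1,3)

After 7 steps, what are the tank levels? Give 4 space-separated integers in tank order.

Step 1: flows [2->0,3->0,2->1,3->1] -> levels [3 7 8 5]
Step 2: flows [2->0,3->0,2->1,1->3] -> levels [5 7 6 5]
Step 3: flows [2->0,0=3,1->2,1->3] -> levels [6 5 6 6]
Step 4: flows [0=2,0=3,2->1,3->1] -> levels [6 7 5 5]
Step 5: flows [0->2,0->3,1->2,1->3] -> levels [4 5 7 7]
Step 6: flows [2->0,3->0,2->1,3->1] -> levels [6 7 5 5]
  -> period-2 cycle: step 6 state = step 4 state
  -> state at step 7: (7-4) mod 2 = 1, same as step 5 -> [4 5 7 7]

Answer: 4 5 7 7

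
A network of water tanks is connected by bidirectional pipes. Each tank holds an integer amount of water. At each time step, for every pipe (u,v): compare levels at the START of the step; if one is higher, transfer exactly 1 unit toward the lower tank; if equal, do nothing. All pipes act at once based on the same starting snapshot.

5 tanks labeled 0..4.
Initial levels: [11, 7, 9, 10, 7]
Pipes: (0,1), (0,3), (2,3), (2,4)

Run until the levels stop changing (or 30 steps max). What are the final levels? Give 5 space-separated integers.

Answer: 10 8 10 8 8

Derivation:
Step 1: flows [0->1,0->3,3->2,2->4] -> levels [9 8 9 10 8]
Step 2: flows [0->1,3->0,3->2,2->4] -> levels [9 9 9 8 9]
Step 3: flows [0=1,0->3,2->3,2=4] -> levels [8 9 8 10 9]
Step 4: flows [1->0,3->0,3->2,4->2] -> levels [10 8 10 8 8]
Step 5: flows [0->1,0->3,2->3,2->4] -> levels [8 9 8 10 9]
  -> period-2 cycle: step 5 state = step 3 state; never stabilizes
  -> state at step 30: (30-3) mod 2 = 1, same as step 4 -> [10 8 10 8 8]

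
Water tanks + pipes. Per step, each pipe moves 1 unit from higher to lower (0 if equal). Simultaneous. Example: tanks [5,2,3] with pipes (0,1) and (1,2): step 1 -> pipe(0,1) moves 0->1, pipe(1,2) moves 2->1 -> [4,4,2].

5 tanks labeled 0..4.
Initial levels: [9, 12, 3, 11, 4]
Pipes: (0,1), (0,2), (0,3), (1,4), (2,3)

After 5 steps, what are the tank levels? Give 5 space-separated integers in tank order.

Step 1: flows [1->0,0->2,3->0,1->4,3->2] -> levels [10 10 5 9 5]
Step 2: flows [0=1,0->2,0->3,1->4,3->2] -> levels [8 9 7 9 6]
Step 3: flows [1->0,0->2,3->0,1->4,3->2] -> levels [9 7 9 7 7]
Step 4: flows [0->1,0=2,0->3,1=4,2->3] -> levels [7 8 8 9 7]
Step 5: flows [1->0,2->0,3->0,1->4,3->2] -> levels [10 6 8 7 8]

Answer: 10 6 8 7 8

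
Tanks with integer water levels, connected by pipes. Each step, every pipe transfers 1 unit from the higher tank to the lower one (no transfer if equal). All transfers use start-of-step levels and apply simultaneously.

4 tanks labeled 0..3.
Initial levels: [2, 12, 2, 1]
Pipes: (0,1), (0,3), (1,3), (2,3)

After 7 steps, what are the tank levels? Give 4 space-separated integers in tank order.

Step 1: flows [1->0,0->3,1->3,2->3] -> levels [2 10 1 4]
Step 2: flows [1->0,3->0,1->3,3->2] -> levels [4 8 2 3]
Step 3: flows [1->0,0->3,1->3,3->2] -> levels [4 6 3 4]
Step 4: flows [1->0,0=3,1->3,3->2] -> levels [5 4 4 4]
Step 5: flows [0->1,0->3,1=3,2=3] -> levels [3 5 4 5]
Step 6: flows [1->0,3->0,1=3,3->2] -> levels [5 4 5 3]
Step 7: flows [0->1,0->3,1->3,2->3] -> levels [3 4 4 6]

Answer: 3 4 4 6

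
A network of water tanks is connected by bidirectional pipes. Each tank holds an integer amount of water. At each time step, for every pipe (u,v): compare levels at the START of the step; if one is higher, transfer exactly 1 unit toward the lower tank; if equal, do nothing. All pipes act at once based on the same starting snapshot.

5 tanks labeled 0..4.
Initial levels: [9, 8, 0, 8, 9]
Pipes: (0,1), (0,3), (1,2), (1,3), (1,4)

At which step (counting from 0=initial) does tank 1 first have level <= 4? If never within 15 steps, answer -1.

Answer: 6

Derivation:
Step 1: flows [0->1,0->3,1->2,1=3,4->1] -> levels [7 9 1 9 8]
Step 2: flows [1->0,3->0,1->2,1=3,1->4] -> levels [9 6 2 8 9]
Step 3: flows [0->1,0->3,1->2,3->1,4->1] -> levels [7 8 3 8 8]
Step 4: flows [1->0,3->0,1->2,1=3,1=4] -> levels [9 6 4 7 8]
Step 5: flows [0->1,0->3,1->2,3->1,4->1] -> levels [7 8 5 7 7]
Step 6: flows [1->0,0=3,1->2,1->3,1->4] -> levels [8 4 6 8 8]
Tank 1 first reaches <=4 at step 6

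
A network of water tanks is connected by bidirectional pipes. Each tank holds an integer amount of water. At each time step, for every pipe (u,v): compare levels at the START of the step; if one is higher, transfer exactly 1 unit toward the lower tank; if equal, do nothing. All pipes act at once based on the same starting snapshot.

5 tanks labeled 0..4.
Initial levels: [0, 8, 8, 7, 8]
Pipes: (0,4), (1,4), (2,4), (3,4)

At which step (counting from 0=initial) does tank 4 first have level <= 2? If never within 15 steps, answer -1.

Step 1: flows [4->0,1=4,2=4,4->3] -> levels [1 8 8 8 6]
Step 2: flows [4->0,1->4,2->4,3->4] -> levels [2 7 7 7 8]
Step 3: flows [4->0,4->1,4->2,4->3] -> levels [3 8 8 8 4]
Step 4: flows [4->0,1->4,2->4,3->4] -> levels [4 7 7 7 6]
Step 5: flows [4->0,1->4,2->4,3->4] -> levels [5 6 6 6 8]
Step 6: flows [4->0,4->1,4->2,4->3] -> levels [6 7 7 7 4]
Step 7: flows [0->4,1->4,2->4,3->4] -> levels [5 6 6 6 8]
  -> period-2 cycle (repeats step 5); tank 4 never drops to <=2
Tank 4 never reaches <=2 within 15 steps

Answer: -1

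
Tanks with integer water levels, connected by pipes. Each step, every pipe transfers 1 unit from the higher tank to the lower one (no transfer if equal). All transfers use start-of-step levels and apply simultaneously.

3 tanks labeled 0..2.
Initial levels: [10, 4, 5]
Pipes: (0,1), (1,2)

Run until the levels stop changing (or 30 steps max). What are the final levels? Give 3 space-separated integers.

Answer: 6 7 6

Derivation:
Step 1: flows [0->1,2->1] -> levels [9 6 4]
Step 2: flows [0->1,1->2] -> levels [8 6 5]
Step 3: flows [0->1,1->2] -> levels [7 6 6]
Step 4: flows [0->1,1=2] -> levels [6 7 6]
Step 5: flows [1->0,1->2] -> levels [7 5 7]
Step 6: flows [0->1,2->1] -> levels [6 7 6]
  -> period-2 cycle: step 6 state = step 4 state; never stabilizes
  -> state at step 30: (30-4) mod 2 = 0, same as step 4 -> [6 7 6]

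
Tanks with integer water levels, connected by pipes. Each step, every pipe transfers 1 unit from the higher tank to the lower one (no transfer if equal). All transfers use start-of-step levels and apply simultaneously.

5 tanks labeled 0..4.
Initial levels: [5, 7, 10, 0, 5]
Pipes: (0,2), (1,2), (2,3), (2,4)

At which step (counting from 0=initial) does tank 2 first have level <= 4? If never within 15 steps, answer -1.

Answer: 6

Derivation:
Step 1: flows [2->0,2->1,2->3,2->4] -> levels [6 8 6 1 6]
Step 2: flows [0=2,1->2,2->3,2=4] -> levels [6 7 6 2 6]
Step 3: flows [0=2,1->2,2->3,2=4] -> levels [6 6 6 3 6]
Step 4: flows [0=2,1=2,2->3,2=4] -> levels [6 6 5 4 6]
Step 5: flows [0->2,1->2,2->3,4->2] -> levels [5 5 7 5 5]
Step 6: flows [2->0,2->1,2->3,2->4] -> levels [6 6 3 6 6]
Tank 2 first reaches <=4 at step 6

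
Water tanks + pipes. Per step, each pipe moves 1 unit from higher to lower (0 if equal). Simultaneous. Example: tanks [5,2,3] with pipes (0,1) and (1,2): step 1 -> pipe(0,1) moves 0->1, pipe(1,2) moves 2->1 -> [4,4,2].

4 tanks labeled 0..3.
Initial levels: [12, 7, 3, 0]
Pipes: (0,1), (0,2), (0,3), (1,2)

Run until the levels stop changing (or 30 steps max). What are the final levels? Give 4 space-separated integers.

Answer: 4 6 6 6

Derivation:
Step 1: flows [0->1,0->2,0->3,1->2] -> levels [9 7 5 1]
Step 2: flows [0->1,0->2,0->3,1->2] -> levels [6 7 7 2]
Step 3: flows [1->0,2->0,0->3,1=2] -> levels [7 6 6 3]
Step 4: flows [0->1,0->2,0->3,1=2] -> levels [4 7 7 4]
Step 5: flows [1->0,2->0,0=3,1=2] -> levels [6 6 6 4]
Step 6: flows [0=1,0=2,0->3,1=2] -> levels [5 6 6 5]
Step 7: flows [1->0,2->0,0=3,1=2] -> levels [7 5 5 5]
Step 8: flows [0->1,0->2,0->3,1=2] -> levels [4 6 6 6]
Step 9: flows [1->0,2->0,3->0,1=2] -> levels [7 5 5 5]
  -> period-2 cycle: step 9 state = step 7 state; never stabilizes
  -> state at step 30: (30-7) mod 2 = 1, same as step 8 -> [4 6 6 6]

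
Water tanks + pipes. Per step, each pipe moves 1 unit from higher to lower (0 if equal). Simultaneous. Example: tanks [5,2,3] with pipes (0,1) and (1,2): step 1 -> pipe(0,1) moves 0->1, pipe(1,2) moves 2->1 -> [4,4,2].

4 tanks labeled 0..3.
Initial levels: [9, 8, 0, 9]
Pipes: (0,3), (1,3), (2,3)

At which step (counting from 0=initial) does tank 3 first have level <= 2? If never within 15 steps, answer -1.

Answer: -1

Derivation:
Step 1: flows [0=3,3->1,3->2] -> levels [9 9 1 7]
Step 2: flows [0->3,1->3,3->2] -> levels [8 8 2 8]
Step 3: flows [0=3,1=3,3->2] -> levels [8 8 3 7]
Step 4: flows [0->3,1->3,3->2] -> levels [7 7 4 8]
Step 5: flows [3->0,3->1,3->2] -> levels [8 8 5 5]
Step 6: flows [0->3,1->3,2=3] -> levels [7 7 5 7]
Step 7: flows [0=3,1=3,3->2] -> levels [7 7 6 6]
Step 8: flows [0->3,1->3,2=3] -> levels [6 6 6 8]
Step 9: flows [3->0,3->1,3->2] -> levels [7 7 7 5]
Step 10: flows [0->3,1->3,2->3] -> levels [6 6 6 8]
  -> period-2 cycle (repeats step 8); tank 3 never drops to <=2
Tank 3 never reaches <=2 within 15 steps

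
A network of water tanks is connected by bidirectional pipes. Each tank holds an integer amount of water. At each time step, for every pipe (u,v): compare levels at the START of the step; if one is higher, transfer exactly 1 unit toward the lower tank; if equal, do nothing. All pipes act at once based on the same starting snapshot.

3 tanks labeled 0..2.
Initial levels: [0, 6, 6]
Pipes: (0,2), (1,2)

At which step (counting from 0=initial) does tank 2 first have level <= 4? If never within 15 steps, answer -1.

Step 1: flows [2->0,1=2] -> levels [1 6 5]
Step 2: flows [2->0,1->2] -> levels [2 5 5]
Step 3: flows [2->0,1=2] -> levels [3 5 4]
Tank 2 first reaches <=4 at step 3

Answer: 3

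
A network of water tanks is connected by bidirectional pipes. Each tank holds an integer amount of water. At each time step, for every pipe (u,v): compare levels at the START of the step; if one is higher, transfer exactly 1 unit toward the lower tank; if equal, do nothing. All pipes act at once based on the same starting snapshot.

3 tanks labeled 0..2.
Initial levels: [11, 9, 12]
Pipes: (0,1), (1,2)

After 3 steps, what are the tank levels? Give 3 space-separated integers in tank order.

Step 1: flows [0->1,2->1] -> levels [10 11 11]
Step 2: flows [1->0,1=2] -> levels [11 10 11]
Step 3: flows [0->1,2->1] -> levels [10 12 10]

Answer: 10 12 10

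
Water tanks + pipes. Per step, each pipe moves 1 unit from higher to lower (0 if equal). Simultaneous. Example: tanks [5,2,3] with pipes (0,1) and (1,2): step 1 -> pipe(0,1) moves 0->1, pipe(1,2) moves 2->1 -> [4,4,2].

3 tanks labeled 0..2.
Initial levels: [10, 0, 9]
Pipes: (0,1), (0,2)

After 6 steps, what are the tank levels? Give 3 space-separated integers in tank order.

Answer: 6 6 7

Derivation:
Step 1: flows [0->1,0->2] -> levels [8 1 10]
Step 2: flows [0->1,2->0] -> levels [8 2 9]
Step 3: flows [0->1,2->0] -> levels [8 3 8]
Step 4: flows [0->1,0=2] -> levels [7 4 8]
Step 5: flows [0->1,2->0] -> levels [7 5 7]
Step 6: flows [0->1,0=2] -> levels [6 6 7]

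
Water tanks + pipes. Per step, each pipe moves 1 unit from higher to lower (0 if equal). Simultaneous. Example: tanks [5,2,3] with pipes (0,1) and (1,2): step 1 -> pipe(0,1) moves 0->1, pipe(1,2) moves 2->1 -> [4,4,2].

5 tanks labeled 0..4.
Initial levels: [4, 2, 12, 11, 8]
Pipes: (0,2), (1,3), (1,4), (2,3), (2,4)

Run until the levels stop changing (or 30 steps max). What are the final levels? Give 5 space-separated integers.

Step 1: flows [2->0,3->1,4->1,2->3,2->4] -> levels [5 4 9 11 8]
Step 2: flows [2->0,3->1,4->1,3->2,2->4] -> levels [6 6 8 9 8]
Step 3: flows [2->0,3->1,4->1,3->2,2=4] -> levels [7 8 8 7 7]
Step 4: flows [2->0,1->3,1->4,2->3,2->4] -> levels [8 6 5 9 9]
Step 5: flows [0->2,3->1,4->1,3->2,4->2] -> levels [7 8 8 7 7]
  -> period-2 cycle: step 5 state = step 3 state; never stabilizes
  -> state at step 30: (30-3) mod 2 = 1, same as step 4 -> [8 6 5 9 9]

Answer: 8 6 5 9 9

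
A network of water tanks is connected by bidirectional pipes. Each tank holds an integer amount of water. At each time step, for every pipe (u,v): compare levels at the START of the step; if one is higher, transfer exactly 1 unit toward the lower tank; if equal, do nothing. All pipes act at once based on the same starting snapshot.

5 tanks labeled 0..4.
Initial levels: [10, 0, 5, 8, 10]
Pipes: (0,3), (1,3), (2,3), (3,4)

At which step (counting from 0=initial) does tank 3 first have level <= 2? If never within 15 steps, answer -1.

Answer: -1

Derivation:
Step 1: flows [0->3,3->1,3->2,4->3] -> levels [9 1 6 8 9]
Step 2: flows [0->3,3->1,3->2,4->3] -> levels [8 2 7 8 8]
Step 3: flows [0=3,3->1,3->2,3=4] -> levels [8 3 8 6 8]
Step 4: flows [0->3,3->1,2->3,4->3] -> levels [7 4 7 8 7]
Step 5: flows [3->0,3->1,3->2,3->4] -> levels [8 5 8 4 8]
Step 6: flows [0->3,1->3,2->3,4->3] -> levels [7 4 7 8 7]
  -> period-2 cycle (repeats step 4); tank 3 never drops to <=2
Tank 3 never reaches <=2 within 15 steps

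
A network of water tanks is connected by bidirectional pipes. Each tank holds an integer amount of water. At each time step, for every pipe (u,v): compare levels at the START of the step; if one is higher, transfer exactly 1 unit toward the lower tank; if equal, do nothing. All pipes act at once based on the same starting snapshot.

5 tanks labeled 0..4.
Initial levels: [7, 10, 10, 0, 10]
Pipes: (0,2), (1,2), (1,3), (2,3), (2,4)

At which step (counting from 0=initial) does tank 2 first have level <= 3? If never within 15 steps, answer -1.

Answer: -1

Derivation:
Step 1: flows [2->0,1=2,1->3,2->3,2=4] -> levels [8 9 8 2 10]
Step 2: flows [0=2,1->2,1->3,2->3,4->2] -> levels [8 7 9 4 9]
Step 3: flows [2->0,2->1,1->3,2->3,2=4] -> levels [9 7 6 6 9]
Step 4: flows [0->2,1->2,1->3,2=3,4->2] -> levels [8 5 9 7 8]
Step 5: flows [2->0,2->1,3->1,2->3,2->4] -> levels [9 7 5 7 9]
Step 6: flows [0->2,1->2,1=3,3->2,4->2] -> levels [8 6 9 6 8]
Step 7: flows [2->0,2->1,1=3,2->3,2->4] -> levels [9 7 5 7 9]
  -> period-2 cycle (repeats step 5); tank 2 never drops to <=3
Tank 2 never reaches <=3 within 15 steps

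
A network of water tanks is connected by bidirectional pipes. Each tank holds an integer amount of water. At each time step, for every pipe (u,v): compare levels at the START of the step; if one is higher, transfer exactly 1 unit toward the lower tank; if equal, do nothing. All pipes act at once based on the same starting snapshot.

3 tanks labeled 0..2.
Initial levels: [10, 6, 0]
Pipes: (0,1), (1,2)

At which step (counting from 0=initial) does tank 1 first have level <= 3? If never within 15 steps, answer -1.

Step 1: flows [0->1,1->2] -> levels [9 6 1]
Step 2: flows [0->1,1->2] -> levels [8 6 2]
Step 3: flows [0->1,1->2] -> levels [7 6 3]
Step 4: flows [0->1,1->2] -> levels [6 6 4]
Step 5: flows [0=1,1->2] -> levels [6 5 5]
Step 6: flows [0->1,1=2] -> levels [5 6 5]
Step 7: flows [1->0,1->2] -> levels [6 4 6]
Step 8: flows [0->1,2->1] -> levels [5 6 5]
  -> period-2 cycle (repeats step 6); tank 1 never drops to <=3
Tank 1 never reaches <=3 within 15 steps

Answer: -1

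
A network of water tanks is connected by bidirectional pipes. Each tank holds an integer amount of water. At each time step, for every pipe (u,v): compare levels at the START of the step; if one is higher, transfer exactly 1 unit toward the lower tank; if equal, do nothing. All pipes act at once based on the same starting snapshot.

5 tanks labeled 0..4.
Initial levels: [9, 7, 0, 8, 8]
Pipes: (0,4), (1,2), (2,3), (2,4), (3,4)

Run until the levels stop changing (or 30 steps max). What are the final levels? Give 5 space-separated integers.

Step 1: flows [0->4,1->2,3->2,4->2,3=4] -> levels [8 6 3 7 8]
Step 2: flows [0=4,1->2,3->2,4->2,4->3] -> levels [8 5 6 7 6]
Step 3: flows [0->4,2->1,3->2,2=4,3->4] -> levels [7 6 6 5 8]
Step 4: flows [4->0,1=2,2->3,4->2,4->3] -> levels [8 6 6 7 5]
Step 5: flows [0->4,1=2,3->2,2->4,3->4] -> levels [7 6 6 5 8]
  -> period-2 cycle: step 5 state = step 3 state; never stabilizes
  -> state at step 30: (30-3) mod 2 = 1, same as step 4 -> [8 6 6 7 5]

Answer: 8 6 6 7 5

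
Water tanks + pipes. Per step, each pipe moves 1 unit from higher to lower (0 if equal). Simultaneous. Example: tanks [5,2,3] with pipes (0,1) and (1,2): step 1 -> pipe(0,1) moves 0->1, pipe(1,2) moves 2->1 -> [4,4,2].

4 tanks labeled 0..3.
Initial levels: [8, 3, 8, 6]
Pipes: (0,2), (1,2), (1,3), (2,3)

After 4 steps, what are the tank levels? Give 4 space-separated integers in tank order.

Answer: 7 7 5 6

Derivation:
Step 1: flows [0=2,2->1,3->1,2->3] -> levels [8 5 6 6]
Step 2: flows [0->2,2->1,3->1,2=3] -> levels [7 7 6 5]
Step 3: flows [0->2,1->2,1->3,2->3] -> levels [6 5 7 7]
Step 4: flows [2->0,2->1,3->1,2=3] -> levels [7 7 5 6]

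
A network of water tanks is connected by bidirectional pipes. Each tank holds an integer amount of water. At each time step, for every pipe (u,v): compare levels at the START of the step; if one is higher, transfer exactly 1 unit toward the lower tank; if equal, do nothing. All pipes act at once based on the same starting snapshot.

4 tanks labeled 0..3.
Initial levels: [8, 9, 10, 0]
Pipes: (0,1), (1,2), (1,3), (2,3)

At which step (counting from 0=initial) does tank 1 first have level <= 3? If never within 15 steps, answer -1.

Step 1: flows [1->0,2->1,1->3,2->3] -> levels [9 8 8 2]
Step 2: flows [0->1,1=2,1->3,2->3] -> levels [8 8 7 4]
Step 3: flows [0=1,1->2,1->3,2->3] -> levels [8 6 7 6]
Step 4: flows [0->1,2->1,1=3,2->3] -> levels [7 8 5 7]
Step 5: flows [1->0,1->2,1->3,3->2] -> levels [8 5 7 7]
Step 6: flows [0->1,2->1,3->1,2=3] -> levels [7 8 6 6]
Step 7: flows [1->0,1->2,1->3,2=3] -> levels [8 5 7 7]
  -> period-2 cycle (repeats step 5); tank 1 never drops to <=3
Tank 1 never reaches <=3 within 15 steps

Answer: -1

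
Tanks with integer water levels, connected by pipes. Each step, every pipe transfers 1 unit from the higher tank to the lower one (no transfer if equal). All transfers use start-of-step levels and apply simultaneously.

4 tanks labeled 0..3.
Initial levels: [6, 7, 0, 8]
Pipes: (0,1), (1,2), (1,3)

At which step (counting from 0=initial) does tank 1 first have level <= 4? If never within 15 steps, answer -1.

Step 1: flows [1->0,1->2,3->1] -> levels [7 6 1 7]
Step 2: flows [0->1,1->2,3->1] -> levels [6 7 2 6]
Step 3: flows [1->0,1->2,1->3] -> levels [7 4 3 7]
Tank 1 first reaches <=4 at step 3

Answer: 3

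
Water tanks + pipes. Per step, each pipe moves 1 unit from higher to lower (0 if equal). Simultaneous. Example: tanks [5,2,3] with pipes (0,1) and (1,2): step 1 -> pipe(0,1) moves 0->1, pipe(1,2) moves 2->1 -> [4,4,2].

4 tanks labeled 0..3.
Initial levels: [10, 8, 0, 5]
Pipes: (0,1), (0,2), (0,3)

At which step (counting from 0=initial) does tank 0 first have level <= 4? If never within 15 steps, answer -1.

Answer: -1

Derivation:
Step 1: flows [0->1,0->2,0->3] -> levels [7 9 1 6]
Step 2: flows [1->0,0->2,0->3] -> levels [6 8 2 7]
Step 3: flows [1->0,0->2,3->0] -> levels [7 7 3 6]
Step 4: flows [0=1,0->2,0->3] -> levels [5 7 4 7]
Step 5: flows [1->0,0->2,3->0] -> levels [6 6 5 6]
Step 6: flows [0=1,0->2,0=3] -> levels [5 6 6 6]
Step 7: flows [1->0,2->0,3->0] -> levels [8 5 5 5]
Step 8: flows [0->1,0->2,0->3] -> levels [5 6 6 6]
  -> period-2 cycle (repeats step 6); tank 0 never drops to <=4
Tank 0 never reaches <=4 within 15 steps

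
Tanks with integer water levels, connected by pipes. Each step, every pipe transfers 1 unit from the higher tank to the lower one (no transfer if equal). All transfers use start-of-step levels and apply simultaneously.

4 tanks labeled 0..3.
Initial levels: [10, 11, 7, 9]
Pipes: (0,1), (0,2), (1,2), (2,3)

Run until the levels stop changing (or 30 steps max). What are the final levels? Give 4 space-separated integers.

Answer: 10 10 8 9

Derivation:
Step 1: flows [1->0,0->2,1->2,3->2] -> levels [10 9 10 8]
Step 2: flows [0->1,0=2,2->1,2->3] -> levels [9 11 8 9]
Step 3: flows [1->0,0->2,1->2,3->2] -> levels [9 9 11 8]
Step 4: flows [0=1,2->0,2->1,2->3] -> levels [10 10 8 9]
Step 5: flows [0=1,0->2,1->2,3->2] -> levels [9 9 11 8]
  -> period-2 cycle: step 5 state = step 3 state; never stabilizes
  -> state at step 30: (30-3) mod 2 = 1, same as step 4 -> [10 10 8 9]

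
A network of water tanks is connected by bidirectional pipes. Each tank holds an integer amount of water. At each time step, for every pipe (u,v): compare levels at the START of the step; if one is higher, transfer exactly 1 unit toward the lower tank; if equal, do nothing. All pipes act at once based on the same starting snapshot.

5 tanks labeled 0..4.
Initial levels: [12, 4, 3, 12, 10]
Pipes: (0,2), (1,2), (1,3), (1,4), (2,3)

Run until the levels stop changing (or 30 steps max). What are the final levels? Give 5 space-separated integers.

Step 1: flows [0->2,1->2,3->1,4->1,3->2] -> levels [11 5 6 10 9]
Step 2: flows [0->2,2->1,3->1,4->1,3->2] -> levels [10 8 7 8 8]
Step 3: flows [0->2,1->2,1=3,1=4,3->2] -> levels [9 7 10 7 8]
Step 4: flows [2->0,2->1,1=3,4->1,2->3] -> levels [10 9 7 8 7]
Step 5: flows [0->2,1->2,1->3,1->4,3->2] -> levels [9 6 10 8 8]
Step 6: flows [2->0,2->1,3->1,4->1,2->3] -> levels [10 9 7 8 7]
  -> period-2 cycle: step 6 state = step 4 state; never stabilizes
  -> state at step 30: (30-4) mod 2 = 0, same as step 4 -> [10 9 7 8 7]

Answer: 10 9 7 8 7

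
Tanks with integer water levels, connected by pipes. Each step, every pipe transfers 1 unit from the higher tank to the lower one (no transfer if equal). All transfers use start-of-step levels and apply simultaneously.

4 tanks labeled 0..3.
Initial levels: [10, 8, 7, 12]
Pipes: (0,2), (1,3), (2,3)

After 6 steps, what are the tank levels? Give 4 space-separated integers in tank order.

Answer: 9 10 10 8

Derivation:
Step 1: flows [0->2,3->1,3->2] -> levels [9 9 9 10]
Step 2: flows [0=2,3->1,3->2] -> levels [9 10 10 8]
Step 3: flows [2->0,1->3,2->3] -> levels [10 9 8 10]
Step 4: flows [0->2,3->1,3->2] -> levels [9 10 10 8]
  -> period-2 cycle: step 4 state = step 2 state
  -> state at step 6: (6-2) mod 2 = 0, same as step 2 -> [9 10 10 8]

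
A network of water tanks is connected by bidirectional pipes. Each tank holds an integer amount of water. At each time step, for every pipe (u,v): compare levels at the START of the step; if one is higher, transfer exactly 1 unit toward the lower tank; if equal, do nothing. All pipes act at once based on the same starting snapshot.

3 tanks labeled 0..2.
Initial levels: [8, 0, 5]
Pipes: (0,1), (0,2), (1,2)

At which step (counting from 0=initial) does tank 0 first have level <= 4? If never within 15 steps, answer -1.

Step 1: flows [0->1,0->2,2->1] -> levels [6 2 5]
Step 2: flows [0->1,0->2,2->1] -> levels [4 4 5]
Tank 0 first reaches <=4 at step 2

Answer: 2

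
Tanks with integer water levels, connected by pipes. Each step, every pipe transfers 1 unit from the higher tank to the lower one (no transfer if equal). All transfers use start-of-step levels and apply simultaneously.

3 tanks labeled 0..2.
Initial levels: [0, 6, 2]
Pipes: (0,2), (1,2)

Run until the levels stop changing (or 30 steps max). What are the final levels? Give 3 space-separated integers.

Answer: 3 3 2

Derivation:
Step 1: flows [2->0,1->2] -> levels [1 5 2]
Step 2: flows [2->0,1->2] -> levels [2 4 2]
Step 3: flows [0=2,1->2] -> levels [2 3 3]
Step 4: flows [2->0,1=2] -> levels [3 3 2]
Step 5: flows [0->2,1->2] -> levels [2 2 4]
Step 6: flows [2->0,2->1] -> levels [3 3 2]
  -> period-2 cycle: step 6 state = step 4 state; never stabilizes
  -> state at step 30: (30-4) mod 2 = 0, same as step 4 -> [3 3 2]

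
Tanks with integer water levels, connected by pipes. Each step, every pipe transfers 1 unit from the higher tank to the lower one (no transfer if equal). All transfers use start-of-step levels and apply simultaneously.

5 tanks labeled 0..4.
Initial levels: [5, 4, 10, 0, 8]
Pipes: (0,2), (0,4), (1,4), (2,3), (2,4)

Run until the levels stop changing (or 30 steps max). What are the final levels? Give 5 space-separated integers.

Step 1: flows [2->0,4->0,4->1,2->3,2->4] -> levels [7 5 7 1 7]
Step 2: flows [0=2,0=4,4->1,2->3,2=4] -> levels [7 6 6 2 6]
Step 3: flows [0->2,0->4,1=4,2->3,2=4] -> levels [5 6 6 3 7]
Step 4: flows [2->0,4->0,4->1,2->3,4->2] -> levels [7 7 5 4 4]
Step 5: flows [0->2,0->4,1->4,2->3,2->4] -> levels [5 6 4 5 7]
Step 6: flows [0->2,4->0,4->1,3->2,4->2] -> levels [5 7 7 4 4]
Step 7: flows [2->0,0->4,1->4,2->3,2->4] -> levels [5 6 4 5 7]
  -> period-2 cycle: step 7 state = step 5 state; never stabilizes
  -> state at step 30: (30-5) mod 2 = 1, same as step 6 -> [5 7 7 4 4]

Answer: 5 7 7 4 4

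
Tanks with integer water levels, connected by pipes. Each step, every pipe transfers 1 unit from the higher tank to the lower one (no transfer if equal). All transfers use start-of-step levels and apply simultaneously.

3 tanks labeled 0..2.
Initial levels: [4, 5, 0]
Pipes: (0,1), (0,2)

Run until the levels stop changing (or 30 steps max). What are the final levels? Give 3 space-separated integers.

Answer: 3 3 3

Derivation:
Step 1: flows [1->0,0->2] -> levels [4 4 1]
Step 2: flows [0=1,0->2] -> levels [3 4 2]
Step 3: flows [1->0,0->2] -> levels [3 3 3]
Step 4: flows [0=1,0=2] -> levels [3 3 3]
  -> stable (no change)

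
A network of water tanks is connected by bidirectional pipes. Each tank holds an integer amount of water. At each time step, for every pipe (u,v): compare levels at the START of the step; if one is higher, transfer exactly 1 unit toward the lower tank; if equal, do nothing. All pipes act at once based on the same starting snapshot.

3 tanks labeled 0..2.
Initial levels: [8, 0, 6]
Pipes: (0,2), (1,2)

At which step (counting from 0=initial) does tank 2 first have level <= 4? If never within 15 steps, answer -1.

Step 1: flows [0->2,2->1] -> levels [7 1 6]
Step 2: flows [0->2,2->1] -> levels [6 2 6]
Step 3: flows [0=2,2->1] -> levels [6 3 5]
Step 4: flows [0->2,2->1] -> levels [5 4 5]
Step 5: flows [0=2,2->1] -> levels [5 5 4]
Tank 2 first reaches <=4 at step 5

Answer: 5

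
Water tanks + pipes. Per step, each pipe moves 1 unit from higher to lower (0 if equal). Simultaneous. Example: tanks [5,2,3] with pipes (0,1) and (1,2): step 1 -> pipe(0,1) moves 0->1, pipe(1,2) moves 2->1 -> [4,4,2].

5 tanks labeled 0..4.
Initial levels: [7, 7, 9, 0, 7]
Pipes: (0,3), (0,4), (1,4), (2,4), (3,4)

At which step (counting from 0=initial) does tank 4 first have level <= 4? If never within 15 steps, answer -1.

Step 1: flows [0->3,0=4,1=4,2->4,4->3] -> levels [6 7 8 2 7]
Step 2: flows [0->3,4->0,1=4,2->4,4->3] -> levels [6 7 7 4 6]
Step 3: flows [0->3,0=4,1->4,2->4,4->3] -> levels [5 6 6 6 7]
Step 4: flows [3->0,4->0,4->1,4->2,4->3] -> levels [7 7 7 6 3]
Tank 4 first reaches <=4 at step 4

Answer: 4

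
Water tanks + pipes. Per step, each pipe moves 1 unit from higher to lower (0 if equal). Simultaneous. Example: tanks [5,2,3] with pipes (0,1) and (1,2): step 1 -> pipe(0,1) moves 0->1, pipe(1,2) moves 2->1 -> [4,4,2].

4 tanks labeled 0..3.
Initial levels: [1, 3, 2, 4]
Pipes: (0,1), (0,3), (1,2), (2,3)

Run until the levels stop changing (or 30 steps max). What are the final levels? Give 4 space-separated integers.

Step 1: flows [1->0,3->0,1->2,3->2] -> levels [3 1 4 2]
Step 2: flows [0->1,0->3,2->1,2->3] -> levels [1 3 2 4]
  -> period-2 cycle: step 2 state = step 0 state; never stabilizes
  -> state at step 30: (30-0) mod 2 = 0, same as step 0 -> [1 3 2 4]

Answer: 1 3 2 4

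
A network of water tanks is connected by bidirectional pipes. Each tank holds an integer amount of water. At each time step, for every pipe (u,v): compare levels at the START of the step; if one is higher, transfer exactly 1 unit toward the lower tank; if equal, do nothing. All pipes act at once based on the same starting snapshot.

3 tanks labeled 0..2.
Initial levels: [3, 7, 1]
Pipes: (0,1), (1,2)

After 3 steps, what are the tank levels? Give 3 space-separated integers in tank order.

Answer: 4 4 3

Derivation:
Step 1: flows [1->0,1->2] -> levels [4 5 2]
Step 2: flows [1->0,1->2] -> levels [5 3 3]
Step 3: flows [0->1,1=2] -> levels [4 4 3]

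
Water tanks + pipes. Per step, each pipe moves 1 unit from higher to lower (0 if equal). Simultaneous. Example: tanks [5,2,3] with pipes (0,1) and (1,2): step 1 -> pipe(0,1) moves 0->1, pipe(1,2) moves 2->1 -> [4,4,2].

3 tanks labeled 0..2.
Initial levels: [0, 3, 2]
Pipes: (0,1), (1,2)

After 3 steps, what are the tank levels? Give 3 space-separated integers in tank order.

Answer: 2 1 2

Derivation:
Step 1: flows [1->0,1->2] -> levels [1 1 3]
Step 2: flows [0=1,2->1] -> levels [1 2 2]
Step 3: flows [1->0,1=2] -> levels [2 1 2]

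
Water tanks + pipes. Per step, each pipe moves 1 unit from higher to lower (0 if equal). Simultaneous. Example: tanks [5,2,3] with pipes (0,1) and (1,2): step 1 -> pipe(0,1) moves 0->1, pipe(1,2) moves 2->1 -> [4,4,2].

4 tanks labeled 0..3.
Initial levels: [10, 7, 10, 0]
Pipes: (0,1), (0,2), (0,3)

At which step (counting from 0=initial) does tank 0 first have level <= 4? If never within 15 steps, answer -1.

Answer: -1

Derivation:
Step 1: flows [0->1,0=2,0->3] -> levels [8 8 10 1]
Step 2: flows [0=1,2->0,0->3] -> levels [8 8 9 2]
Step 3: flows [0=1,2->0,0->3] -> levels [8 8 8 3]
Step 4: flows [0=1,0=2,0->3] -> levels [7 8 8 4]
Step 5: flows [1->0,2->0,0->3] -> levels [8 7 7 5]
Step 6: flows [0->1,0->2,0->3] -> levels [5 8 8 6]
Step 7: flows [1->0,2->0,3->0] -> levels [8 7 7 5]
  -> period-2 cycle (repeats step 5); tank 0 never drops to <=4
Tank 0 never reaches <=4 within 15 steps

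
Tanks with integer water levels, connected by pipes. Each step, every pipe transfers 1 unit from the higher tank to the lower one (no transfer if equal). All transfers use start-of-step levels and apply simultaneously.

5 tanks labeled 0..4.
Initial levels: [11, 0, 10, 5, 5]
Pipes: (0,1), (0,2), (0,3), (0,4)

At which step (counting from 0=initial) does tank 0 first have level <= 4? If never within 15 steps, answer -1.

Answer: 6

Derivation:
Step 1: flows [0->1,0->2,0->3,0->4] -> levels [7 1 11 6 6]
Step 2: flows [0->1,2->0,0->3,0->4] -> levels [5 2 10 7 7]
Step 3: flows [0->1,2->0,3->0,4->0] -> levels [7 3 9 6 6]
Step 4: flows [0->1,2->0,0->3,0->4] -> levels [5 4 8 7 7]
Step 5: flows [0->1,2->0,3->0,4->0] -> levels [7 5 7 6 6]
Step 6: flows [0->1,0=2,0->3,0->4] -> levels [4 6 7 7 7]
Tank 0 first reaches <=4 at step 6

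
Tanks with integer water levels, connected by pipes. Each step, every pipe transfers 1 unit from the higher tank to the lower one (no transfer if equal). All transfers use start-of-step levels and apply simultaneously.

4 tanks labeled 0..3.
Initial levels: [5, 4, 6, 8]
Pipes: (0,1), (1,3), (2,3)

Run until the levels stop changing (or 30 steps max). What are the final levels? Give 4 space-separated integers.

Step 1: flows [0->1,3->1,3->2] -> levels [4 6 7 6]
Step 2: flows [1->0,1=3,2->3] -> levels [5 5 6 7]
Step 3: flows [0=1,3->1,3->2] -> levels [5 6 7 5]
Step 4: flows [1->0,1->3,2->3] -> levels [6 4 6 7]
Step 5: flows [0->1,3->1,3->2] -> levels [5 6 7 5]
  -> period-2 cycle: step 5 state = step 3 state; never stabilizes
  -> state at step 30: (30-3) mod 2 = 1, same as step 4 -> [6 4 6 7]

Answer: 6 4 6 7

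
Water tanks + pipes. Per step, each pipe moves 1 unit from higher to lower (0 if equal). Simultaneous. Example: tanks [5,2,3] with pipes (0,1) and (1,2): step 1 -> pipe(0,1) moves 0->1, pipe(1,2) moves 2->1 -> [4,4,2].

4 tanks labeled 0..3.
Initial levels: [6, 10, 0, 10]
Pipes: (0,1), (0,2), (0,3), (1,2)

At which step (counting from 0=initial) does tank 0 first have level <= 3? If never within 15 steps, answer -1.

Step 1: flows [1->0,0->2,3->0,1->2] -> levels [7 8 2 9]
Step 2: flows [1->0,0->2,3->0,1->2] -> levels [8 6 4 8]
Step 3: flows [0->1,0->2,0=3,1->2] -> levels [6 6 6 8]
Step 4: flows [0=1,0=2,3->0,1=2] -> levels [7 6 6 7]
Step 5: flows [0->1,0->2,0=3,1=2] -> levels [5 7 7 7]
Step 6: flows [1->0,2->0,3->0,1=2] -> levels [8 6 6 6]
Step 7: flows [0->1,0->2,0->3,1=2] -> levels [5 7 7 7]
  -> period-2 cycle (repeats step 5); tank 0 never drops to <=3
Tank 0 never reaches <=3 within 15 steps

Answer: -1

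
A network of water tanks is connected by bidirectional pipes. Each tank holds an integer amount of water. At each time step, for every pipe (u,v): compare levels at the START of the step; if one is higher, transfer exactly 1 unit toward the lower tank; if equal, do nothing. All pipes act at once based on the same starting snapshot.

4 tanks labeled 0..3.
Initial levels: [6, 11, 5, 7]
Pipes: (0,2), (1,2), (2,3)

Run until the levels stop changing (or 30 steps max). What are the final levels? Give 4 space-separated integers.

Step 1: flows [0->2,1->2,3->2] -> levels [5 10 8 6]
Step 2: flows [2->0,1->2,2->3] -> levels [6 9 7 7]
Step 3: flows [2->0,1->2,2=3] -> levels [7 8 7 7]
Step 4: flows [0=2,1->2,2=3] -> levels [7 7 8 7]
Step 5: flows [2->0,2->1,2->3] -> levels [8 8 5 8]
Step 6: flows [0->2,1->2,3->2] -> levels [7 7 8 7]
  -> period-2 cycle: step 6 state = step 4 state; never stabilizes
  -> state at step 30: (30-4) mod 2 = 0, same as step 4 -> [7 7 8 7]

Answer: 7 7 8 7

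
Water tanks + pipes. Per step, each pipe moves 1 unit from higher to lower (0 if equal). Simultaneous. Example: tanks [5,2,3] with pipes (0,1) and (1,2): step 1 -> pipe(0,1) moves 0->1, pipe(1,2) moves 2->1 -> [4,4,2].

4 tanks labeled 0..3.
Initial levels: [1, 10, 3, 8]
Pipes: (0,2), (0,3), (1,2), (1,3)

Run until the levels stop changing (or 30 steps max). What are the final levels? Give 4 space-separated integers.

Answer: 6 5 6 5

Derivation:
Step 1: flows [2->0,3->0,1->2,1->3] -> levels [3 8 3 8]
Step 2: flows [0=2,3->0,1->2,1=3] -> levels [4 7 4 7]
Step 3: flows [0=2,3->0,1->2,1=3] -> levels [5 6 5 6]
Step 4: flows [0=2,3->0,1->2,1=3] -> levels [6 5 6 5]
Step 5: flows [0=2,0->3,2->1,1=3] -> levels [5 6 5 6]
  -> period-2 cycle: step 5 state = step 3 state; never stabilizes
  -> state at step 30: (30-3) mod 2 = 1, same as step 4 -> [6 5 6 5]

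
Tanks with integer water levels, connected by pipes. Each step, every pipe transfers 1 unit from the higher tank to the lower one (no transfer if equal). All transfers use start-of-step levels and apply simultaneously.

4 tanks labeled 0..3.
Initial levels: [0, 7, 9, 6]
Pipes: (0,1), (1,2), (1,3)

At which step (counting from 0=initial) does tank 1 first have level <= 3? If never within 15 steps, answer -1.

Answer: -1

Derivation:
Step 1: flows [1->0,2->1,1->3] -> levels [1 6 8 7]
Step 2: flows [1->0,2->1,3->1] -> levels [2 7 7 6]
Step 3: flows [1->0,1=2,1->3] -> levels [3 5 7 7]
Step 4: flows [1->0,2->1,3->1] -> levels [4 6 6 6]
Step 5: flows [1->0,1=2,1=3] -> levels [5 5 6 6]
Step 6: flows [0=1,2->1,3->1] -> levels [5 7 5 5]
Step 7: flows [1->0,1->2,1->3] -> levels [6 4 6 6]
Step 8: flows [0->1,2->1,3->1] -> levels [5 7 5 5]
  -> period-2 cycle (repeats step 6); tank 1 never drops to <=3
Tank 1 never reaches <=3 within 15 steps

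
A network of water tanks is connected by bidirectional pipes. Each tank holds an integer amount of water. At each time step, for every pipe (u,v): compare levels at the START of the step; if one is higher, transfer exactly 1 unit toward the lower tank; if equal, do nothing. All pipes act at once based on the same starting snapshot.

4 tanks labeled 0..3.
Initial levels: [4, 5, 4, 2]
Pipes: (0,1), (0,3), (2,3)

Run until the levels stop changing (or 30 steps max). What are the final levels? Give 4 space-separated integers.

Answer: 5 3 4 3

Derivation:
Step 1: flows [1->0,0->3,2->3] -> levels [4 4 3 4]
Step 2: flows [0=1,0=3,3->2] -> levels [4 4 4 3]
Step 3: flows [0=1,0->3,2->3] -> levels [3 4 3 5]
Step 4: flows [1->0,3->0,3->2] -> levels [5 3 4 3]
Step 5: flows [0->1,0->3,2->3] -> levels [3 4 3 5]
  -> period-2 cycle: step 5 state = step 3 state; never stabilizes
  -> state at step 30: (30-3) mod 2 = 1, same as step 4 -> [5 3 4 3]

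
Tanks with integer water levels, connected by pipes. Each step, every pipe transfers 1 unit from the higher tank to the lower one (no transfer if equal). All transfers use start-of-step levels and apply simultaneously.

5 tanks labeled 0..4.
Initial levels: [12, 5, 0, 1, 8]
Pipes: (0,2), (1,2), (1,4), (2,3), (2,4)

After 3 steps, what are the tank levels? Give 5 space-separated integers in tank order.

Answer: 9 5 4 2 6

Derivation:
Step 1: flows [0->2,1->2,4->1,3->2,4->2] -> levels [11 5 4 0 6]
Step 2: flows [0->2,1->2,4->1,2->3,4->2] -> levels [10 5 6 1 4]
Step 3: flows [0->2,2->1,1->4,2->3,2->4] -> levels [9 5 4 2 6]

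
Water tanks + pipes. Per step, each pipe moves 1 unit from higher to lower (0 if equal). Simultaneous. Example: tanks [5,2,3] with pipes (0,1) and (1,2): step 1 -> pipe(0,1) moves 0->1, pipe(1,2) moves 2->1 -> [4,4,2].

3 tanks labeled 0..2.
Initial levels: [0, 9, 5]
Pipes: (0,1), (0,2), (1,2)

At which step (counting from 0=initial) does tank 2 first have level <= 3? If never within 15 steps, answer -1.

Step 1: flows [1->0,2->0,1->2] -> levels [2 7 5]
Step 2: flows [1->0,2->0,1->2] -> levels [4 5 5]
Step 3: flows [1->0,2->0,1=2] -> levels [6 4 4]
Step 4: flows [0->1,0->2,1=2] -> levels [4 5 5]
  -> period-2 cycle (repeats step 2); tank 2 never drops to <=3
Tank 2 never reaches <=3 within 15 steps

Answer: -1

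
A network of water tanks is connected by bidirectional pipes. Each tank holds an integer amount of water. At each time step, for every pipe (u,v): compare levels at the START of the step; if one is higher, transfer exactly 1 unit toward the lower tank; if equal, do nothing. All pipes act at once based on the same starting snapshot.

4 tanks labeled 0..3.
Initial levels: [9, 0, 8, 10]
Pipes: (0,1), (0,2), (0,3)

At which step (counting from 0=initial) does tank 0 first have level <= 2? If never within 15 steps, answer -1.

Step 1: flows [0->1,0->2,3->0] -> levels [8 1 9 9]
Step 2: flows [0->1,2->0,3->0] -> levels [9 2 8 8]
Step 3: flows [0->1,0->2,0->3] -> levels [6 3 9 9]
Step 4: flows [0->1,2->0,3->0] -> levels [7 4 8 8]
Step 5: flows [0->1,2->0,3->0] -> levels [8 5 7 7]
Step 6: flows [0->1,0->2,0->3] -> levels [5 6 8 8]
Step 7: flows [1->0,2->0,3->0] -> levels [8 5 7 7]
  -> period-2 cycle (repeats step 5); tank 0 never drops to <=2
Tank 0 never reaches <=2 within 15 steps

Answer: -1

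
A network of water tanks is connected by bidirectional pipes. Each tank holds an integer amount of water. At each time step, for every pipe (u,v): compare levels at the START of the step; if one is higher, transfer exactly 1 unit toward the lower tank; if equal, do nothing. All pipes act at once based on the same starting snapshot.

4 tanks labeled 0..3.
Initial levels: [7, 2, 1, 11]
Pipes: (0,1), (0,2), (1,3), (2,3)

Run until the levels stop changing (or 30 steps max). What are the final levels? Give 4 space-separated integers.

Answer: 6 4 5 6

Derivation:
Step 1: flows [0->1,0->2,3->1,3->2] -> levels [5 4 3 9]
Step 2: flows [0->1,0->2,3->1,3->2] -> levels [3 6 5 7]
Step 3: flows [1->0,2->0,3->1,3->2] -> levels [5 6 5 5]
Step 4: flows [1->0,0=2,1->3,2=3] -> levels [6 4 5 6]
Step 5: flows [0->1,0->2,3->1,3->2] -> levels [4 6 7 4]
Step 6: flows [1->0,2->0,1->3,2->3] -> levels [6 4 5 6]
  -> period-2 cycle: step 6 state = step 4 state; never stabilizes
  -> state at step 30: (30-4) mod 2 = 0, same as step 4 -> [6 4 5 6]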